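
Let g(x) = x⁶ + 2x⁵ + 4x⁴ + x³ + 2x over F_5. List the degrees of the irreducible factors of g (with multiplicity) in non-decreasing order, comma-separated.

1, 1, 1, 3

Roots in F_5: g(0) = 0 → root; g(1) = 0 → root; g(2) = 4; g(3) = 2; g(4) = 0 → root.
Linear factors from roots: (x), (x + 4), (x + 1).
Complete factorization: g(x) = (x)·(x + 1)·(x + 4)·(x³ + 2x² + 3).
Factor degrees with multiplicity: 1 + 1 + 1 + 3 = 6.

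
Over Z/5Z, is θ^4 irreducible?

No

Write f(θ) = θ^4.
Check for roots in Z/5Z: f(0) = 0 → root; f(1) = 1; f(2) = 1; f(3) = 1; f(4) = 1.
f(0) = 0, so (θ) divides f(θ); f is reducible.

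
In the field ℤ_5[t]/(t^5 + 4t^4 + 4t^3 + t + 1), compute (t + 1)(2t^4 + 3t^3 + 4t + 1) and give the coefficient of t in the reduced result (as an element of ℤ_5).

Multiply in ℤ_5[t]: (t + 1)·(2t^4 + 3t^3 + 4t + 1) = 2t^5 + 3t^3 + 4t^2 + 1.
Reduce using t^5 ≡ t^4 + t^3 + 4t + 4 (mod t^5 + 4t^4 + 4t^3 + t + 1).
Reduced: 2t^4 + 4t^2 + 3t + 4.

3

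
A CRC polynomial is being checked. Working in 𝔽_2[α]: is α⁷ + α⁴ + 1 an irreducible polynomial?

Write m(α) = α⁷ + α⁴ + 1.
Check for roots in 𝔽_2: m(0) = 1; m(1) = 1.
No roots, so no linear factors.
Monic irreducibles of degree 2 over GF(2): α² + α + 1.
None of them divide m (all give nonzero remainder).
Monic irreducibles of degree 3 over GF(2): α³ + α + 1, α³ + α² + 1.
None of them divide m (all give nonzero remainder).
No irreducible factor of degree ≤ 3 exists, so m is irreducible over GF(2).

Yes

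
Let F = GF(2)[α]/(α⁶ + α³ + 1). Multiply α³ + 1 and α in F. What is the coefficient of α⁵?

Multiply in GF(2)[α]: (α³ + 1)·(α) = α⁴ + α.
Reduced: α⁴ + α.

0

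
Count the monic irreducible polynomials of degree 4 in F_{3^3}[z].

132678

By the necklace-counting formula, N_27(4) = (1/4) Σ_{d|4} μ(4/d)·27^d.
Divisors of 4: 1, 2, 4; μ(4/d) for each: 0, -1, 1.
Σ = − 27^2 + 27^4 = 530712.
N = 530712/4 = 132678.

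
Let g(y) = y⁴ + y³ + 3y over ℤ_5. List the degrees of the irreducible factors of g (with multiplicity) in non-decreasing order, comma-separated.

1, 1, 1, 1

Roots in ℤ_5: g(0) = 0 → root; g(1) = 0 → root; g(2) = 0 → root; g(3) = 2; g(4) = 2.
Linear factors from roots: (y), (y + 4), (y + 3).
Complete factorization: g(y) = (y)·(y + 3)·(y + 4)^2.
Factor degrees with multiplicity: 1 + 1 + 1 + 1 = 4.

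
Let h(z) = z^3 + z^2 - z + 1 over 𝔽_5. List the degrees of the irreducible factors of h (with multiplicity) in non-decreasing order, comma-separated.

3

Roots in 𝔽_5: h(0) = 1; h(1) = 2; h(2) = 1; h(3) = 4; h(4) = 2.
Complete factorization: h(z) = (z^3 + z^2 - z + 1).
Factor degrees with multiplicity: 3 = 3.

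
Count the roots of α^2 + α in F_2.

Write h(α) = α^2 + α.
Evaluate at each of the 2 elements of F_2:
h(0) = 0 → root; h(1) = 0 → root.
Roots: {0, 1}.

2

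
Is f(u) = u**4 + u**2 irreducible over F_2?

Check for roots in F_2: f(0) = 0 → root; f(1) = 0 → root.
f(0) = 0, so (u) divides f(u); f is reducible.

No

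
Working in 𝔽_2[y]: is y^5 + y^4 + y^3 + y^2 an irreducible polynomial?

Write h(y) = y^5 + y^4 + y^3 + y^2.
Check for roots in 𝔽_2: h(0) = 0 → root; h(1) = 0 → root.
h(0) = 0, so (y) divides h(y); h is reducible.

No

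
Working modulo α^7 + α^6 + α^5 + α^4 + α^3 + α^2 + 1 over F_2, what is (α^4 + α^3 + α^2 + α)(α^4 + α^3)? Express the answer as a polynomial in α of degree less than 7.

Multiply in F_2[α]: (α^4 + α^3 + α^2 + α)·(α^4 + α^3) = α^8 + α^4.
Reduce using α^7 ≡ α^6 + α^5 + α^4 + α^3 + α^2 + 1 (mod α^7 + α^6 + α^5 + α^4 + α^3 + α^2 + 1).
Reduced: α^4 + α^2 + α + 1.

α^4 + α^2 + α + 1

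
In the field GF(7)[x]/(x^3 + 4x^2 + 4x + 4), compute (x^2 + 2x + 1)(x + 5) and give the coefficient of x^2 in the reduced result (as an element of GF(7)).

Multiply in GF(7)[x]: (x^2 + 2x + 1)·(x + 5) = x^3 + 4x + 5.
Reduce using x^3 ≡ 3x^2 + 3x + 3 (mod x^3 + 4x^2 + 4x + 4).
Reduced: 3x^2 + 1.

3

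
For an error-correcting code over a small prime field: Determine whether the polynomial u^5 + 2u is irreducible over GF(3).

No

Write h(u) = u^5 + 2u.
Check for roots in GF(3): h(0) = 0 → root; h(1) = 0 → root; h(2) = 0 → root.
h(0) = 0, so (u) divides h(u); h is reducible.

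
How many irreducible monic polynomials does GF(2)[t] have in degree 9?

56

By the necklace-counting formula, N_2(9) = (1/9) Σ_{d|9} μ(9/d)·2^d.
Divisors of 9: 1, 3, 9; μ(9/d) for each: 0, -1, 1.
Σ = − 2^3 + 2^9 = 504.
N = 504/9 = 56.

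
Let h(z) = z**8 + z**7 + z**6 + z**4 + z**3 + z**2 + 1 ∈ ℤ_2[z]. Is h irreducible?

Check for roots in ℤ_2: h(0) = 1; h(1) = 1.
No roots, so no linear factors.
Monic irreducibles of degree 2 over GF(2): z**2 + z + 1.
None of them divide h (all give nonzero remainder).
Monic irreducibles of degree 3 over GF(2): z**3 + z + 1, z**3 + z**2 + 1.
None of them divide h (all give nonzero remainder).
Monic irreducibles of degree 4 over GF(2): z**4 + z + 1, z**4 + z**3 + 1, z**4 + z**3 + z**2 + z + 1.
None of them divide h (all give nonzero remainder).
No irreducible factor of degree ≤ 4 exists, so h is irreducible over GF(2).

Yes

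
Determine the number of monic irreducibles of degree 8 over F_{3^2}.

The number of monic irreducibles of degree 8 over GF(9) is (1/8)·Σ_{d∣8} μ(8/d) 9^d.
Divisors of 8: 1, 2, 4, 8; μ(8/d) for each: 0, 0, -1, 1.
Σ = − 9^4 + 9^8 = 43040160.
N = 43040160/8 = 5380020.

5380020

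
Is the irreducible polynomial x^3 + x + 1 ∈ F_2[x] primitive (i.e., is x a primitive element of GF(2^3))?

Yes

Write f(x) = x^3 + x + 1.
|GF(2^3)^×| = 2^3 − 1 = 7. Prime factorization: 7 = 7.
f is primitive ⇔ x has order 7 in GF(2)[x]/(f), i.e. x^(7/q) ≠ 1 for each prime q | 7.
x^(1) mod f = x.
None equal 1, so x has full order 7; f is primitive.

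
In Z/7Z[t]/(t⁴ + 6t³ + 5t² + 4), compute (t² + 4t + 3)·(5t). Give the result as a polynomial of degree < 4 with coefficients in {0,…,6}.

5t^3 + 6t^2 + t

Multiply in Z/7Z[t]: (t² + 4t + 3)·(5t) = 5t³ + 6t² + t.
Reduced: 5t³ + 6t² + t.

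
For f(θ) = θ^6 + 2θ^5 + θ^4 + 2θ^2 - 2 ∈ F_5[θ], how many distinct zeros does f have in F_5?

Evaluate at each of the 5 elements of F_5:
f(0) = 3; f(1) = 4; f(2) = 0 → root; f(3) = 2; f(4) = 0 → root.
Roots: {2, 4}.

2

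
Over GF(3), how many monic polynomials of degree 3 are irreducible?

By the necklace-counting formula, N_3(3) = (1/3) Σ_{d|3} μ(3/d)·3^d.
Divisors of 3: 1, 3; μ(3/d) for each: -1, 1.
Σ = − 3^1 + 3^3 = 24.
N = 24/3 = 8.

8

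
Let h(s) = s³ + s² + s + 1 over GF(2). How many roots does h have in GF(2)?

Evaluate at each of the 2 elements of GF(2):
h(0) = 1; h(1) = 0 → root.
Roots: {1}.

1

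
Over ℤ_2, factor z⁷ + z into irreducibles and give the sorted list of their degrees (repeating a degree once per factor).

1, 1, 1, 2, 2

Write h(z) = z⁷ + z.
Roots in ℤ_2: h(0) = 0 → root; h(1) = 0 → root.
Linear factors from roots: (z), (z + 1).
Complete factorization: h(z) = (z)·(z + 1)^2·(z² + z + 1)^2.
Factor degrees with multiplicity: 1 + 1 + 1 + 2 + 2 = 7.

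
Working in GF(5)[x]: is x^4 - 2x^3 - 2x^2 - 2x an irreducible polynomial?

No

Write f(x) = x^4 - 2x^3 - 2x^2 - 2x.
Check for roots in GF(5): f(0) = 0 → root; f(1) = 0 → root; f(2) = 3; f(3) = 3; f(4) = 3.
f(0) = 0, so (x) divides f(x); f is reducible.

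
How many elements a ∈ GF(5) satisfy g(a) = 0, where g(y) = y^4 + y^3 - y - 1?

2

Evaluate at each of the 5 elements of GF(5):
g(0) = 4; g(1) = 0 → root; g(2) = 1; g(3) = 4; g(4) = 0 → root.
Roots: {1, 4}.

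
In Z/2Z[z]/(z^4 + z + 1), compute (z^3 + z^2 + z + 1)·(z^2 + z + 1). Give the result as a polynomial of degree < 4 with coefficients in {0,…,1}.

Multiply in Z/2Z[z]: (z^3 + z^2 + z + 1)·(z^2 + z + 1) = z^5 + z^3 + z^2 + 1.
Reduce using z^4 ≡ z + 1 (mod z^4 + z + 1).
Reduced: z^3 + z + 1.

z^3 + z + 1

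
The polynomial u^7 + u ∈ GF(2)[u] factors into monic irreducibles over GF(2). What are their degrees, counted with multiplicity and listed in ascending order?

1, 1, 1, 2, 2

Write g(u) = u^7 + u.
Roots in GF(2): g(0) = 0 → root; g(1) = 0 → root.
Linear factors from roots: (u), (u + 1).
Complete factorization: g(u) = (u)·(u + 1)^2·(u^2 + u + 1)^2.
Factor degrees with multiplicity: 1 + 1 + 1 + 2 + 2 = 7.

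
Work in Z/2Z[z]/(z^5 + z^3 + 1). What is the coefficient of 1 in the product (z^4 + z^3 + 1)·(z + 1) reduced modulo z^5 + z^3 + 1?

Multiply in Z/2Z[z]: (z^4 + z^3 + 1)·(z + 1) = z^5 + z^3 + z + 1.
Reduce using z^5 ≡ z^3 + 1 (mod z^5 + z^3 + 1).
Reduced: z.

0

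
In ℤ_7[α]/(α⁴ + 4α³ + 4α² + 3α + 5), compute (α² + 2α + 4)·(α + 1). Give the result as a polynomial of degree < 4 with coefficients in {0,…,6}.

Multiply in ℤ_7[α]: (α² + 2α + 4)·(α + 1) = α³ + 3α² + 6α + 4.
Reduced: α³ + 3α² + 6α + 4.

α^3 + 3α^2 + 6α + 4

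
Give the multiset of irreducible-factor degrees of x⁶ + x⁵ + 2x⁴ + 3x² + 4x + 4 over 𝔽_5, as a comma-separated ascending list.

1, 1, 2, 2

Write g(x) = x⁶ + x⁵ + 2x⁴ + 3x² + 4x + 4.
Roots in 𝔽_5: g(0) = 4; g(1) = 0 → root; g(2) = 2; g(3) = 2; g(4) = 0 → root.
Linear factors from roots: (x + 4), (x + 1).
Complete factorization: g(x) = (x + 1)·(x + 4)·(x² + 2x + 3)·(x² + 4x + 2).
Factor degrees with multiplicity: 1 + 1 + 2 + 2 = 6.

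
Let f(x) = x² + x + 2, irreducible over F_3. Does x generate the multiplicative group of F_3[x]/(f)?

|GF(3^2)^×| = 3^2 − 1 = 8. Prime factorization: 8 = 2^3.
f is primitive ⇔ x has order 8 in GF(3)[x]/(f), i.e. x^(8/q) ≠ 1 for each prime q | 8.
x^(4) mod f = 2.
None equal 1, so x has full order 8; f is primitive.

Yes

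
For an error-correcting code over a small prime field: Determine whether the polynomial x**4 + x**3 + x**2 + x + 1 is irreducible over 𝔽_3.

Yes

Write g(x) = x**4 + x**3 + x**2 + x + 1.
Check for roots in 𝔽_3: g(0) = 1; g(1) = 2; g(2) = 1.
No roots, so no linear factors.
Monic irreducibles of degree 2 over GF(3): x**2 + 1, x**2 + x - 1, x**2 - x - 1.
None of them divide g (all give nonzero remainder).
No irreducible factor of degree ≤ 2 exists, so g is irreducible over GF(3).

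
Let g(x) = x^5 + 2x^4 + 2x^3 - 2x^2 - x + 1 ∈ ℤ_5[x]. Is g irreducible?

Check for roots in ℤ_5: g(0) = 1; g(1) = 3; g(2) = 1; g(3) = 4; g(4) = 4.
No roots, so no linear factors.
Degree-2 irreducible divisors: test the 10 monic irreducibles of degree 2 over GF(5).
None of them divide g (all give nonzero remainder).
No irreducible factor of degree ≤ 2 exists, so g is irreducible over GF(5).

Yes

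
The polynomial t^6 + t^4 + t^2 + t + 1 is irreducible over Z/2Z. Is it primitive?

Write f(t) = t^6 + t^4 + t^2 + t + 1.
|GF(2^6)^×| = 2^6 − 1 = 63. Prime factorization: 63 = 3^2·7.
f is primitive ⇔ t has order 63 in GF(2)[t]/(f), i.e. t^(63/q) ≠ 1 for each prime q | 63.
t^(21) mod f = 1
t^(9) mod f = t^4 + t^2 + t.
Since t^(21) = 1, the order of t divides 21 < 63; not primitive.

No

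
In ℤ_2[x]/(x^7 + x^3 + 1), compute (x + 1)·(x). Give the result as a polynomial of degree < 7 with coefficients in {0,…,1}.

x^2 + x

Multiply in ℤ_2[x]: (x + 1)·(x) = x^2 + x.
Reduced: x^2 + x.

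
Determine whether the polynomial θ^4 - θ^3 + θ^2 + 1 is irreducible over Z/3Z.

Yes

Write h(θ) = θ^4 - θ^3 + θ^2 + 1.
Check for roots in Z/3Z: h(0) = 1; h(1) = 2; h(2) = 1.
No roots, so no linear factors.
Monic irreducibles of degree 2 over GF(3): θ^2 + 1, θ^2 + θ - 1, θ^2 - θ - 1.
None of them divide h (all give nonzero remainder).
No irreducible factor of degree ≤ 2 exists, so h is irreducible over GF(3).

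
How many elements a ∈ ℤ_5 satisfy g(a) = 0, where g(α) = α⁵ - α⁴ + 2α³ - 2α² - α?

Evaluate at each of the 5 elements of ℤ_5:
g(0) = 0 → root; g(1) = 4; g(2) = 2; g(3) = 0 → root; g(4) = 0 → root.
Roots: {0, 3, 4}.

3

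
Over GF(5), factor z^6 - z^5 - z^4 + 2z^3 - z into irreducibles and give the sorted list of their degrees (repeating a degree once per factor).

1, 1, 1, 1, 2

Write g(z) = z^6 - z^5 - z^4 + 2z^3 - z.
Roots in GF(5): g(0) = 0 → root; g(1) = 0 → root; g(2) = 0 → root; g(3) = 1; g(4) = 0 → root.
Linear factors from roots: (z), (z - 1), (z - 2), (z + 1).
Complete factorization: g(z) = (z)·(z + 1)·(z - 2)·(z - 1)·(z^2 + z + 2).
Factor degrees with multiplicity: 1 + 1 + 1 + 1 + 2 = 6.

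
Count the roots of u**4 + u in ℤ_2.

2

Write h(u) = u**4 + u.
Evaluate at each of the 2 elements of ℤ_2:
h(0) = 0 → root; h(1) = 0 → root.
Roots: {0, 1}.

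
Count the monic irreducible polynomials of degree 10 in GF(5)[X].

976248

Gauss's count: N_{5}(10) = (1/10) Σ_{d|10} μ(10/d)·5^d.
Divisors of 10: 1, 2, 5, 10; μ(10/d) for each: 1, -1, -1, 1.
Σ = 5^1 − 5^2 − 5^5 + 5^10 = 9762480.
N = 9762480/10 = 976248.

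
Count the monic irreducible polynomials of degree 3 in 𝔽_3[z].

By the necklace-counting formula, N_3(3) = (1/3) Σ_{d|3} μ(3/d)·3^d.
Divisors of 3: 1, 3; μ(3/d) for each: -1, 1.
Σ = − 3^1 + 3^3 = 24.
N = 24/3 = 8.

8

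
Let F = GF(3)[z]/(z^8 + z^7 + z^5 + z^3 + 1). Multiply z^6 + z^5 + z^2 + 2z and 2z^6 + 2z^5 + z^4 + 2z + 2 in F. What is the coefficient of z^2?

Multiply in GF(3)[z]: (z^6 + z^5 + z^2 + 2z)·(2z^6 + 2z^5 + z^4 + 2z + 2) = 2z^12 + z^11 + z^9 + 2z^8 + 2z^7 + z^5 + 2z^3 + z.
Reduce using z^8 ≡ 2z^7 + 2z^5 + 2z^3 + 2 (mod z^8 + z^7 + z^5 + z^3 + 1).
Reduced: z^5 + z^3 + 2z^2 + 1.

2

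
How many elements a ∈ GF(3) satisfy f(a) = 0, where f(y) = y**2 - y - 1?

Evaluate at each of the 3 elements of GF(3):
f(0) = 2; f(1) = 2; f(2) = 1.
No element is a root.

0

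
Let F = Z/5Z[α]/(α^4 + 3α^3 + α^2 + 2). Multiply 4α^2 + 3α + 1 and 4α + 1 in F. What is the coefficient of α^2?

1

Multiply in Z/5Z[α]: (4α^2 + 3α + 1)·(4α + 1) = α^3 + α^2 + 2α + 1.
Reduced: α^3 + α^2 + 2α + 1.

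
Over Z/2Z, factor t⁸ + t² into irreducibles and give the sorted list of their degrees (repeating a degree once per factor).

1, 1, 1, 1, 2, 2

Write f(t) = t⁸ + t².
Roots in Z/2Z: f(0) = 0 → root; f(1) = 0 → root.
Linear factors from roots: (t), (t + 1).
Complete factorization: f(t) = (t)^2·(t + 1)^2·(t² + t + 1)^2.
Factor degrees with multiplicity: 1 + 1 + 1 + 1 + 2 + 2 = 8.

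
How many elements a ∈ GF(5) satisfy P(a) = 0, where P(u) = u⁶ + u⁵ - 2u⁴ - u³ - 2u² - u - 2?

Evaluate at each of the 5 elements of GF(5):
P(0) = 3; P(1) = 4; P(2) = 4; P(3) = 0 → root; P(4) = 1.
Roots: {3}.

1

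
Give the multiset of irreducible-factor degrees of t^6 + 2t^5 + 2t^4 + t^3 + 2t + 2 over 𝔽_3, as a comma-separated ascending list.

Write h(t) = t^6 + 2t^5 + 2t^4 + t^3 + 2t + 2.
Roots in 𝔽_3: h(0) = 2; h(1) = 1; h(2) = 0 → root.
Linear factors from roots: (t + 1).
Complete factorization: h(t) = (t + 1)·(t^2 + 1)·(t^3 + t^2 + 2).
Factor degrees with multiplicity: 1 + 2 + 3 = 6.

1, 2, 3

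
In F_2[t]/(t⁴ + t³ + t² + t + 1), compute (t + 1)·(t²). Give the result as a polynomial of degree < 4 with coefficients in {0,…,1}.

t^3 + t^2

Multiply in F_2[t]: (t + 1)·(t²) = t³ + t².
Reduced: t³ + t².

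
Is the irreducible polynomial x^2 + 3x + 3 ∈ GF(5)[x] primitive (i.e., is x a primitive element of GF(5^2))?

Write f(x) = x^2 + 3x + 3.
|GF(5^2)^×| = 5^2 − 1 = 24. Prime factorization: 24 = 2^3·3.
f is primitive ⇔ x has order 24 in GF(5)[x]/(f), i.e. x^(24/q) ≠ 1 for each prime q | 24.
x^(12) mod f = 4.
x^(8) mod f = x + 1.
None equal 1, so x has full order 24; f is primitive.

Yes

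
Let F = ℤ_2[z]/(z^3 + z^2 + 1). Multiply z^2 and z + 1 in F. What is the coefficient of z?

Multiply in ℤ_2[z]: (z^2)·(z + 1) = z^3 + z^2.
Reduce using z^3 ≡ z^2 + 1 (mod z^3 + z^2 + 1).
Reduced: 1.

0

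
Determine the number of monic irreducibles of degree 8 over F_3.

Gauss's count: N_{3}(8) = (1/8) Σ_{d|8} μ(8/d)·3^d.
Divisors of 8: 1, 2, 4, 8; μ(8/d) for each: 0, 0, -1, 1.
Σ = − 3^4 + 3^8 = 6480.
N = 6480/8 = 810.

810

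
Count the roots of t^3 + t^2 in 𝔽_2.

2

Write P(t) = t^3 + t^2.
Evaluate at each of the 2 elements of 𝔽_2:
P(0) = 0 → root; P(1) = 0 → root.
Roots: {0, 1}.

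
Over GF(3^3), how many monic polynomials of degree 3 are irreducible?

6552

x^(27^3) − x is the product of all monic irreducibles of degree dividing 3; Möbius inversion gives N = (1/3) Σ μ(3/d)·27^d.
Divisors of 3: 1, 3; μ(3/d) for each: -1, 1.
Σ = − 27^1 + 27^3 = 19656.
N = 19656/3 = 6552.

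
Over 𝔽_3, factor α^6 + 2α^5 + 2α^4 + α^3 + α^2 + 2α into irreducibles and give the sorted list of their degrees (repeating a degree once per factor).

Write f(α) = α^6 + 2α^5 + 2α^4 + α^3 + α^2 + 2α.
Roots in 𝔽_3: f(0) = 0 → root; f(1) = 0 → root; f(2) = 2.
Linear factors from roots: (α), (α + 2).
Complete factorization: f(α) = (α)·(α + 2)·(α^2 + 1)^2.
Factor degrees with multiplicity: 1 + 1 + 2 + 2 = 6.

1, 1, 2, 2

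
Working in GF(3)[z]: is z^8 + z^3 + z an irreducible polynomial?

Write h(z) = z^8 + z^3 + z.
Check for roots in GF(3): h(0) = 0 → root; h(1) = 0 → root; h(2) = 2.
h(0) = 0, so (z) divides h(z); h is reducible.

No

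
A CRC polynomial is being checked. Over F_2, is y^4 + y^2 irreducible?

Write h(y) = y^4 + y^2.
Check for roots in F_2: h(0) = 0 → root; h(1) = 0 → root.
h(0) = 0, so (y) divides h(y); h is reducible.

No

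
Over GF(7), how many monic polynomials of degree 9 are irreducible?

4483696

x^(7^9) − x is the product of all monic irreducibles of degree dividing 9; Möbius inversion gives N = (1/9) Σ μ(9/d)·7^d.
Divisors of 9: 1, 3, 9; μ(9/d) for each: 0, -1, 1.
Σ = − 7^3 + 7^9 = 40353264.
N = 40353264/9 = 4483696.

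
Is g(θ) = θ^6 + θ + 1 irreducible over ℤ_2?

Yes

Check for roots in ℤ_2: g(0) = 1; g(1) = 1.
No roots, so no linear factors.
Monic irreducibles of degree 2 over GF(2): θ^2 + θ + 1.
None of them divide g (all give nonzero remainder).
Monic irreducibles of degree 3 over GF(2): θ^3 + θ + 1, θ^3 + θ^2 + 1.
None of them divide g (all give nonzero remainder).
No irreducible factor of degree ≤ 3 exists, so g is irreducible over GF(2).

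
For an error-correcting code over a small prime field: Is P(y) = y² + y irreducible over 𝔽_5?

No

Check for roots in 𝔽_5: P(0) = 0 → root; P(1) = 2; P(2) = 1; P(3) = 2; P(4) = 0 → root.
P(0) = 0, so (y) divides P(y); P is reducible.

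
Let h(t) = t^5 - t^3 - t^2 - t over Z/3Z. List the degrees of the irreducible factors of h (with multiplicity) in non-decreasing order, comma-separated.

1, 1, 1, 2

Roots in Z/3Z: h(0) = 0 → root; h(1) = 1; h(2) = 0 → root.
Linear factors from roots: (t), (t + 1).
Complete factorization: h(t) = (t)·(t + 1)^2·(t^2 + t - 1).
Factor degrees with multiplicity: 1 + 1 + 1 + 2 = 5.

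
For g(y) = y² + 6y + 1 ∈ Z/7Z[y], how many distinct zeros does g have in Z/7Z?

Evaluate at each of the 7 elements of Z/7Z:
g(0) = 1; g(1) = 1; g(2) = 3; g(3) = 0 → root; g(4) = 6; g(5) = 0 → root; g(6) = 3.
Roots: {3, 5}.

2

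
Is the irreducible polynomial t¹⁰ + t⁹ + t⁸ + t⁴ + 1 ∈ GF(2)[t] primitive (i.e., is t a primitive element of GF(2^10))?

Write f(t) = t¹⁰ + t⁹ + t⁸ + t⁴ + 1.
|GF(2^10)^×| = 2^10 − 1 = 1023. Prime factorization: 1023 = 3·11·31.
f is primitive ⇔ t has order 1023 in GF(2)[t]/(f), i.e. t^(1023/q) ≠ 1 for each prime q | 1023.
t^(341) mod f = 1
t^(93) mod f = t⁴ + t² + t.
t^(33) mod f = t⁷ + t⁶ + t⁴ + t.
Since t^(341) = 1, the order of t divides 341 < 1023; not primitive.

No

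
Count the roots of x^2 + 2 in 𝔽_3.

2

Write h(x) = x^2 + 2.
Evaluate at each of the 3 elements of 𝔽_3:
h(0) = 2; h(1) = 0 → root; h(2) = 0 → root.
Roots: {1, 2}.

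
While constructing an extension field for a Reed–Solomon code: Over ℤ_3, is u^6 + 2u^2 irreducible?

No

Write f(u) = u^6 + 2u^2.
Check for roots in ℤ_3: f(0) = 0 → root; f(1) = 0 → root; f(2) = 0 → root.
f(0) = 0, so (u) divides f(u); f is reducible.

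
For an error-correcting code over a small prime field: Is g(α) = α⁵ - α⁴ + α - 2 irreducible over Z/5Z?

No

Check for roots in Z/5Z: g(0) = 3; g(1) = 4; g(2) = 1; g(3) = 3; g(4) = 0 → root.
g(4) = 0, so (α − 4) divides g(α); g is reducible.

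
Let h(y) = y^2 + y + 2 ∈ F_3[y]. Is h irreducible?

Yes

Check for roots in F_3: h(0) = 2; h(1) = 1; h(2) = 2.
No roots. A degree-2 polynomial over a field with no linear factor is irreducible.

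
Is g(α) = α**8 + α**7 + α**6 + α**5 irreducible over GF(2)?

No

Check for roots in GF(2): g(0) = 0 → root; g(1) = 0 → root.
g(0) = 0, so (α) divides g(α); g is reducible.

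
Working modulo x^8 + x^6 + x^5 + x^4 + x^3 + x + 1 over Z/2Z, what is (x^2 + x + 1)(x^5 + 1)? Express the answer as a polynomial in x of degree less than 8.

x^7 + x^6 + x^5 + x^2 + x + 1

Multiply in Z/2Z[x]: (x^2 + x + 1)·(x^5 + 1) = x^7 + x^6 + x^5 + x^2 + x + 1.
Reduced: x^7 + x^6 + x^5 + x^2 + x + 1.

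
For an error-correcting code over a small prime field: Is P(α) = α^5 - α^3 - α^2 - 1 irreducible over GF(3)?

Check for roots in GF(3): P(0) = 2; P(1) = 1; P(2) = 1.
No roots, so no linear factors.
Monic irreducibles of degree 2 over GF(3): α^2 + 1, α^2 + α - 1, α^2 - α - 1.
None of them divide P (all give nonzero remainder).
No irreducible factor of degree ≤ 2 exists, so P is irreducible over GF(3).

Yes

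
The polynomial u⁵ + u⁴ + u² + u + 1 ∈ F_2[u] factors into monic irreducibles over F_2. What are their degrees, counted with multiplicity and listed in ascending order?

5

Write f(u) = u⁵ + u⁴ + u² + u + 1.
Roots in F_2: f(0) = 1; f(1) = 1.
Complete factorization: f(u) = (u⁵ + u⁴ + u² + u + 1).
Factor degrees with multiplicity: 5 = 5.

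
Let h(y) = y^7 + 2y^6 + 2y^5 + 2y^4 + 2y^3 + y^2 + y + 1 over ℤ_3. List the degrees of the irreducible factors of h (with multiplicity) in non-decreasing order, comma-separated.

Roots in ℤ_3: h(0) = 1; h(1) = 0 → root; h(2) = 0 → root.
Linear factors from roots: (y + 2), (y + 1).
Complete factorization: h(y) = (y + 1)·(y + 2)·(y^2 + 1)·(y^3 + 2y^2 + 2y + 2).
Factor degrees with multiplicity: 1 + 1 + 2 + 3 = 7.

1, 1, 2, 3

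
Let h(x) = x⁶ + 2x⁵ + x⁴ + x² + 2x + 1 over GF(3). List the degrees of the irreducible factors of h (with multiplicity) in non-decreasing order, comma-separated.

1, 1, 2, 2

Roots in GF(3): h(0) = 1; h(1) = 2; h(2) = 0 → root.
Linear factors from roots: (x + 1).
Complete factorization: h(x) = (x + 1)^2·(x² + x + 2)·(x² + 2x + 2).
Factor degrees with multiplicity: 1 + 1 + 2 + 2 = 6.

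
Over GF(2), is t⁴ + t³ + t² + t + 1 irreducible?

Write P(t) = t⁴ + t³ + t² + t + 1.
Check for roots in GF(2): P(0) = 1; P(1) = 1.
No roots, so no linear factors.
Monic irreducibles of degree 2 over GF(2): t² + t + 1.
None of them divide P (all give nonzero remainder).
No irreducible factor of degree ≤ 2 exists, so P is irreducible over GF(2).

Yes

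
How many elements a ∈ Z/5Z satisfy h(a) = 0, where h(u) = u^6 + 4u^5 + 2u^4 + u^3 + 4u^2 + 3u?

3

Evaluate at each of the 5 elements of Z/5Z:
h(0) = 0 → root; h(1) = 0 → root; h(2) = 4; h(3) = 0 → root; h(4) = 4.
Roots: {0, 1, 3}.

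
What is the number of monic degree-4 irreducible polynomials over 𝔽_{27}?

Gauss's count: N_{27}(4) = (1/4) Σ_{d|4} μ(4/d)·27^d.
Divisors of 4: 1, 2, 4; μ(4/d) for each: 0, -1, 1.
Σ = − 27^2 + 27^4 = 530712.
N = 530712/4 = 132678.

132678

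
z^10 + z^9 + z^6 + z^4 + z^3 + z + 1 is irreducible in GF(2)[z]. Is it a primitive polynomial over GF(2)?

Write f(z) = z^10 + z^9 + z^6 + z^4 + z^3 + z + 1.
|GF(2^10)^×| = 2^10 − 1 = 1023. Prime factorization: 1023 = 3·11·31.
f is primitive ⇔ z has order 1023 in GF(2)[z]/(f), i.e. z^(1023/q) ≠ 1 for each prime q | 1023.
z^(341) mod f = z^7 + z^5 + z^3.
z^(93) mod f = z^9 + z^7 + z^6 + z^3 + z^2 + 1.
z^(33) mod f = z^9 + z^7 + z^6 + z^3 + z^2 + z + 1.
None equal 1, so z has full order 1023; f is primitive.

Yes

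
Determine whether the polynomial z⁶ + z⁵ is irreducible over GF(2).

Write g(z) = z⁶ + z⁵.
Check for roots in GF(2): g(0) = 0 → root; g(1) = 0 → root.
g(0) = 0, so (z) divides g(z); g is reducible.

No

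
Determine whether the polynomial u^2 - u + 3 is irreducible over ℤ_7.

Write m(u) = u^2 - u + 3.
Check for roots in ℤ_7: m(0) = 3; m(1) = 3; m(2) = 5; m(3) = 2; m(4) = 1; m(5) = 2; m(6) = 5.
No roots. A degree-2 polynomial over a field with no linear factor is irreducible.

Yes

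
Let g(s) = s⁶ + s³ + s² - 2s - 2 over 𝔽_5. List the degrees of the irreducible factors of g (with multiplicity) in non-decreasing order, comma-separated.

1, 2, 3

Roots in 𝔽_5: g(0) = 3; g(1) = 4; g(2) = 0 → root; g(3) = 2; g(4) = 1.
Linear factors from roots: (s - 2).
Complete factorization: g(s) = (s - 2)·(s² - 2s - 1)·(s³ - s² - 2s - 1).
Factor degrees with multiplicity: 1 + 2 + 3 = 6.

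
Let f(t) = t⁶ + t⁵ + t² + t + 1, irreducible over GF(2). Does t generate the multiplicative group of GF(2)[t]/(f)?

|GF(2^6)^×| = 2^6 − 1 = 63. Prime factorization: 63 = 3^2·7.
f is primitive ⇔ t has order 63 in GF(2)[t]/(f), i.e. t^(63/q) ≠ 1 for each prime q | 63.
t^(21) mod f = t⁵ + t³ + t².
t^(9) mod f = t³ + t² + 1.
None equal 1, so t has full order 63; f is primitive.

Yes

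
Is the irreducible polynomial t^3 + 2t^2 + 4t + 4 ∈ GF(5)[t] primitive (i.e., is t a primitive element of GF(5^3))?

No

Write f(t) = t^3 + 2t^2 + 4t + 4.
|GF(5^3)^×| = 5^3 − 1 = 124. Prime factorization: 124 = 2^2·31.
f is primitive ⇔ t has order 124 in GF(5)[t]/(f), i.e. t^(124/q) ≠ 1 for each prime q | 124.
t^(62) mod f = 1
t^(4) mod f = 4t + 3.
Since t^(62) = 1, the order of t divides 62 < 124; not primitive.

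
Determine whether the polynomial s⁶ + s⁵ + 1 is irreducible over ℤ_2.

Write h(s) = s⁶ + s⁵ + 1.
Check for roots in ℤ_2: h(0) = 1; h(1) = 1.
No roots, so no linear factors.
Monic irreducibles of degree 2 over GF(2): s² + s + 1.
None of them divide h (all give nonzero remainder).
Monic irreducibles of degree 3 over GF(2): s³ + s + 1, s³ + s² + 1.
None of them divide h (all give nonzero remainder).
No irreducible factor of degree ≤ 3 exists, so h is irreducible over GF(2).

Yes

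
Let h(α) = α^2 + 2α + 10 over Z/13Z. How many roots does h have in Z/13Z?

2

Evaluate at each of the 13 elements of Z/13Z:
h(0) = 10; h(1) = 0 → root; h(2) = 5; h(3) = 12; h(4) = 8; h(5) = 6; h(6) = 6; h(7) = 8; h(8) = 12; h(9) = 5; h(10) = 0 → root; h(11) = 10; h(12) = 9.
Roots: {1, 10}.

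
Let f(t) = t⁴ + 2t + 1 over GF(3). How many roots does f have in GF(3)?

1

Evaluate at each of the 3 elements of GF(3):
f(0) = 1; f(1) = 1; f(2) = 0 → root.
Roots: {2}.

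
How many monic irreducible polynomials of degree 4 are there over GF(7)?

By the necklace-counting formula, N_7(4) = (1/4) Σ_{d|4} μ(4/d)·7^d.
Divisors of 4: 1, 2, 4; μ(4/d) for each: 0, -1, 1.
Σ = − 7^2 + 7^4 = 2352.
N = 2352/4 = 588.

588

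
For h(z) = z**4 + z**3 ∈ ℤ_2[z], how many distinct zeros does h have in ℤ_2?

2

Evaluate at each of the 2 elements of ℤ_2:
h(0) = 0 → root; h(1) = 0 → root.
Roots: {0, 1}.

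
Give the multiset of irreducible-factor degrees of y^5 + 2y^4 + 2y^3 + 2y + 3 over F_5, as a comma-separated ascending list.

Write g(y) = y^5 + 2y^4 + 2y^3 + 2y + 3.
Roots in F_5: g(0) = 3; g(1) = 0 → root; g(2) = 2; g(3) = 3; g(4) = 0 → root.
Linear factors from roots: (y + 4), (y + 1).
Complete factorization: g(y) = (y + 4)·(y + 1)^2·(y^2 + y + 2).
Factor degrees with multiplicity: 1 + 1 + 1 + 2 = 5.

1, 1, 1, 2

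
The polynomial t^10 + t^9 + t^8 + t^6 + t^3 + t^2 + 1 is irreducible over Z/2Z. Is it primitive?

Write f(t) = t^10 + t^9 + t^8 + t^6 + t^3 + t^2 + 1.
|GF(2^10)^×| = 2^10 − 1 = 1023. Prime factorization: 1023 = 3·11·31.
f is primitive ⇔ t has order 1023 in GF(2)[t]/(f), i.e. t^(1023/q) ≠ 1 for each prime q | 1023.
t^(341) mod f = t^9 + t^7 + t^6 + t^5.
t^(93) mod f = t^8 + t^7 + t^5 + t^2 + 1.
t^(33) mod f = t^7 + t^6 + t^2.
None equal 1, so t has full order 1023; f is primitive.

Yes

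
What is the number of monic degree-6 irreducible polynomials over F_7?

19544

The number of monic irreducibles of degree 6 over GF(7) is (1/6)·Σ_{d∣6} μ(6/d) 7^d.
Divisors of 6: 1, 2, 3, 6; μ(6/d) for each: 1, -1, -1, 1.
Σ = 7^1 − 7^2 − 7^3 + 7^6 = 117264.
N = 117264/6 = 19544.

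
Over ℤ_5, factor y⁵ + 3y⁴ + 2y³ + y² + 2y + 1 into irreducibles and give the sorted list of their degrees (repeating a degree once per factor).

1, 1, 1, 2

Write f(y) = y⁵ + 3y⁴ + 2y³ + y² + 2y + 1.
Roots in ℤ_5: f(0) = 1; f(1) = 0 → root; f(2) = 0 → root; f(3) = 1; f(4) = 0 → root.
Linear factors from roots: (y + 4), (y + 3), (y + 1).
Complete factorization: f(y) = (y + 1)·(y + 3)·(y + 4)·(y² + 3).
Factor degrees with multiplicity: 1 + 1 + 1 + 2 = 5.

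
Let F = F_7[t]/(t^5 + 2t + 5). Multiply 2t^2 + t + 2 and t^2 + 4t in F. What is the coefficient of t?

1

Multiply in F_7[t]: (2t^2 + t + 2)·(t^2 + 4t) = 2t^4 + 2t^3 + 6t^2 + t.
Reduced: 2t^4 + 2t^3 + 6t^2 + t.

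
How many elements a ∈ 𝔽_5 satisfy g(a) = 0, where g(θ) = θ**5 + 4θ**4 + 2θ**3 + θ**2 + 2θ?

Evaluate at each of the 5 elements of 𝔽_5:
g(0) = 0 → root; g(1) = 0 → root; g(2) = 0 → root; g(3) = 1; g(4) = 0 → root.
Roots: {0, 1, 2, 4}.

4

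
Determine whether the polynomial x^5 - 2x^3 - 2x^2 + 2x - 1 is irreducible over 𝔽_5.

Write f(x) = x^5 - 2x^3 - 2x^2 + 2x - 1.
Check for roots in 𝔽_5: f(0) = 4; f(1) = 3; f(2) = 1; f(3) = 1; f(4) = 1.
No roots, so no linear factors.
Degree-2 irreducible divisors: test the 10 monic irreducibles of degree 2 over GF(5).
None of them divide f (all give nonzero remainder).
No irreducible factor of degree ≤ 2 exists, so f is irreducible over GF(5).

Yes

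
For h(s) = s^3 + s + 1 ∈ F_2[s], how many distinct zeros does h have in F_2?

Evaluate at each of the 2 elements of F_2:
h(0) = 1; h(1) = 1.
No element is a root.

0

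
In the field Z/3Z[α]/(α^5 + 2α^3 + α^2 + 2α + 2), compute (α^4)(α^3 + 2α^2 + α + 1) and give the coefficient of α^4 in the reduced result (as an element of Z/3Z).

2

Multiply in Z/3Z[α]: (α^4)·(α^3 + 2α^2 + α + 1) = α^7 + 2α^6 + α^5 + α^4.
Reduce using α^5 ≡ α^3 + 2α^2 + α + 1 (mod α^5 + 2α^3 + α^2 + 2α + 2).
Reduced: 2α^4 + α^3 + α^2 + α + 2.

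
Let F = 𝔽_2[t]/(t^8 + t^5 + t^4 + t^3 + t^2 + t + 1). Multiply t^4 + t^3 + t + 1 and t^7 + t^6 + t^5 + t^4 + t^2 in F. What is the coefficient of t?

Multiply in 𝔽_2[t]: (t^4 + t^3 + t + 1)·(t^7 + t^6 + t^5 + t^4 + t^2) = t^11 + t^8 + t^7 + t^6 + t^5 + t^4 + t^3 + t^2.
Reduce using t^8 ≡ t^5 + t^4 + t^3 + t^2 + t + 1 (mod t^8 + t^5 + t^4 + t^3 + t^2 + t + 1).
Reduced: t^2.

0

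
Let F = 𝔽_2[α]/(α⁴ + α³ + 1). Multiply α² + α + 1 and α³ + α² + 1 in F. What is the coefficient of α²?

0

Multiply in 𝔽_2[α]: (α² + α + 1)·(α³ + α² + 1) = α⁵ + α + 1.
Reduce using α⁴ ≡ α³ + 1 (mod α⁴ + α³ + 1).
Reduced: α³.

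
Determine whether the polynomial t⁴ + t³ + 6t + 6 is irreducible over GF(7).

No

Write f(t) = t⁴ + t³ + 6t + 6.
Check for roots in GF(7): f(0) = 6; f(1) = 0 → root; f(2) = 0 → root; f(3) = 6; f(4) = 0 → root; f(5) = 2; f(6) = 0 → root.
f(1) = 0, so (t − 1) divides f(t); f is reducible.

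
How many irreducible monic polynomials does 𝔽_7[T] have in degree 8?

720300

By the necklace-counting formula, N_7(8) = (1/8) Σ_{d|8} μ(8/d)·7^d.
Divisors of 8: 1, 2, 4, 8; μ(8/d) for each: 0, 0, -1, 1.
Σ = − 7^4 + 7^8 = 5762400.
N = 5762400/8 = 720300.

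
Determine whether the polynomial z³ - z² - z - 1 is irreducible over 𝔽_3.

Yes

Write P(z) = z³ - z² - z - 1.
Check for roots in 𝔽_3: P(0) = 2; P(1) = 1; P(2) = 1.
No roots. A degree-3 polynomial over a field with no linear factor is irreducible.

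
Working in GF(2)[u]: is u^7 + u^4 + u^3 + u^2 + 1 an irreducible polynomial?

Write g(u) = u^7 + u^4 + u^3 + u^2 + 1.
Check for roots in GF(2): g(0) = 1; g(1) = 1.
No roots, so no linear factors.
Monic irreducibles of degree 2 over GF(2): u^2 + u + 1.
None of them divide g (all give nonzero remainder).
Monic irreducibles of degree 3 over GF(2): u^3 + u + 1, u^3 + u^2 + 1.
None of them divide g (all give nonzero remainder).
No irreducible factor of degree ≤ 3 exists, so g is irreducible over GF(2).

Yes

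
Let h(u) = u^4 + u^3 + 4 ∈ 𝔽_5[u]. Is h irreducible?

Yes

Check for roots in 𝔽_5: h(0) = 4; h(1) = 1; h(2) = 3; h(3) = 2; h(4) = 4.
No roots, so no linear factors.
Degree-2 irreducible divisors: test the 10 monic irreducibles of degree 2 over GF(5).
None of them divide h (all give nonzero remainder).
No irreducible factor of degree ≤ 2 exists, so h is irreducible over GF(5).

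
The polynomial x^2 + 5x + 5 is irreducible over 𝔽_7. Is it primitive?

Yes

Write f(x) = x^2 + 5x + 5.
|GF(7^2)^×| = 7^2 − 1 = 48. Prime factorization: 48 = 2^4·3.
f is primitive ⇔ x has order 48 in GF(7)[x]/(f), i.e. x^(48/q) ≠ 1 for each prime q | 48.
x^(24) mod f = 6.
x^(16) mod f = 4.
None equal 1, so x has full order 48; f is primitive.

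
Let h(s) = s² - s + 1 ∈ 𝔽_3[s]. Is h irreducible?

No

Check for roots in 𝔽_3: h(0) = 1; h(1) = 1; h(2) = 0 → root.
h(2) = 0, so (s − 2) divides h(s); h is reducible.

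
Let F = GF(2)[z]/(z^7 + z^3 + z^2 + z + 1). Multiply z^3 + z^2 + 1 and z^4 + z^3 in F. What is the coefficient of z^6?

Multiply in GF(2)[z]: (z^3 + z^2 + 1)·(z^4 + z^3) = z^7 + z^5 + z^4 + z^3.
Reduce using z^7 ≡ z^3 + z^2 + z + 1 (mod z^7 + z^3 + z^2 + z + 1).
Reduced: z^5 + z^4 + z^2 + z + 1.

0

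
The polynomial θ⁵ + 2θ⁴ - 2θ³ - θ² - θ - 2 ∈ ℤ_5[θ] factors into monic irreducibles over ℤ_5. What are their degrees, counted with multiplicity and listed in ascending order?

1, 1, 1, 2

Write h(θ) = θ⁵ + 2θ⁴ - 2θ³ - θ² - θ - 2.
Roots in ℤ_5: h(0) = 3; h(1) = 2; h(2) = 0 → root; h(3) = 2; h(4) = 1.
Linear factors from roots: (θ - 2).
Complete factorization: h(θ) = (θ - 2)^3·(θ² - 2θ - 1).
Factor degrees with multiplicity: 1 + 1 + 1 + 2 = 5.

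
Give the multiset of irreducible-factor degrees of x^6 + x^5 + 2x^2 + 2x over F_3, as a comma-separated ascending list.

Write f(x) = x^6 + x^5 + 2x^2 + 2x.
Roots in F_3: f(0) = 0 → root; f(1) = 0 → root; f(2) = 0 → root.
Linear factors from roots: (x), (x + 2), (x + 1).
Complete factorization: f(x) = (x)·(x + 2)·(x + 1)^2·(x^2 + 1).
Factor degrees with multiplicity: 1 + 1 + 1 + 1 + 2 = 6.

1, 1, 1, 1, 2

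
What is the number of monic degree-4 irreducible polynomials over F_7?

By the necklace-counting formula, N_7(4) = (1/4) Σ_{d|4} μ(4/d)·7^d.
Divisors of 4: 1, 2, 4; μ(4/d) for each: 0, -1, 1.
Σ = − 7^2 + 7^4 = 2352.
N = 2352/4 = 588.

588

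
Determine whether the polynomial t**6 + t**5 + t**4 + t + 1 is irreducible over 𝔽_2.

Write h(t) = t**6 + t**5 + t**4 + t + 1.
Check for roots in 𝔽_2: h(0) = 1; h(1) = 1.
No roots, so no linear factors.
Monic irreducibles of degree 2 over GF(2): t**2 + t + 1.
None of them divide h (all give nonzero remainder).
Monic irreducibles of degree 3 over GF(2): t**3 + t + 1, t**3 + t**2 + 1.
None of them divide h (all give nonzero remainder).
No irreducible factor of degree ≤ 3 exists, so h is irreducible over GF(2).

Yes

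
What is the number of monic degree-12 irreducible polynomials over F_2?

335

x^(2^12) − x is the product of all monic irreducibles of degree dividing 12; Möbius inversion gives N = (1/12) Σ μ(12/d)·2^d.
Divisors of 12: 1, 2, 3, 4, 6, 12; μ(12/d) for each: 0, 1, 0, -1, -1, 1.
Σ = 2^2 − 2^4 − 2^6 + 2^12 = 4020.
N = 4020/12 = 335.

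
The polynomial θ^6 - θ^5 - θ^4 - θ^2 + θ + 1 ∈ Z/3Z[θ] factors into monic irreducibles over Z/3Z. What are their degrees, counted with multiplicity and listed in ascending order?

1, 1, 2, 2

Write h(θ) = θ^6 - θ^5 - θ^4 - θ^2 + θ + 1.
Roots in Z/3Z: h(0) = 1; h(1) = 0 → root; h(2) = 0 → root.
Linear factors from roots: (θ - 1), (θ + 1).
Complete factorization: h(θ) = (θ + 1)·(θ - 1)·(θ^2 + 1)·(θ^2 - θ - 1).
Factor degrees with multiplicity: 1 + 1 + 2 + 2 = 6.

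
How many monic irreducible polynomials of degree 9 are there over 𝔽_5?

217000

x^(5^9) − x is the product of all monic irreducibles of degree dividing 9; Möbius inversion gives N = (1/9) Σ μ(9/d)·5^d.
Divisors of 9: 1, 3, 9; μ(9/d) for each: 0, -1, 1.
Σ = − 5^3 + 5^9 = 1953000.
N = 1953000/9 = 217000.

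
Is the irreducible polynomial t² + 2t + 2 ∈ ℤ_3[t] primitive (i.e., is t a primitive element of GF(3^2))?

Yes

Write f(t) = t² + 2t + 2.
|GF(3^2)^×| = 3^2 − 1 = 8. Prime factorization: 8 = 2^3.
f is primitive ⇔ t has order 8 in GF(3)[t]/(f), i.e. t^(8/q) ≠ 1 for each prime q | 8.
t^(4) mod f = 2.
None equal 1, so t has full order 8; f is primitive.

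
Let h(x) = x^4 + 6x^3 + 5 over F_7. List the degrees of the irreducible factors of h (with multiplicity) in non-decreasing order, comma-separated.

Linear factors from roots: (x + 1).
Complete factorization: h(x) = (x + 1)^2·(x^2 + 4x + 5).
Factor degrees with multiplicity: 1 + 1 + 2 = 4.

1, 1, 2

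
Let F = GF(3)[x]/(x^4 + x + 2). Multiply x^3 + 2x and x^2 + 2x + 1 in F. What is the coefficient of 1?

2

Multiply in GF(3)[x]: (x^3 + 2x)·(x^2 + 2x + 1) = x^5 + 2x^4 + x^2 + 2x.
Reduce using x^4 ≡ 2x + 1 (mod x^4 + x + 2).
Reduced: x + 2.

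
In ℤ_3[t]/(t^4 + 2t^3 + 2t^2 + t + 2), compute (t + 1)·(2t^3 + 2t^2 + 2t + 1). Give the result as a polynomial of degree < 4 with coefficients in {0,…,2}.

Multiply in ℤ_3[t]: (t + 1)·(2t^3 + 2t^2 + 2t + 1) = 2t^4 + t^3 + t^2 + 1.
Reduce using t^4 ≡ t^3 + t^2 + 2t + 1 (mod t^4 + 2t^3 + 2t^2 + t + 2).
Reduced: t.

t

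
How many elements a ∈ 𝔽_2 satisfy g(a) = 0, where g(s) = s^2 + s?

2

Evaluate at each of the 2 elements of 𝔽_2:
g(0) = 0 → root; g(1) = 0 → root.
Roots: {0, 1}.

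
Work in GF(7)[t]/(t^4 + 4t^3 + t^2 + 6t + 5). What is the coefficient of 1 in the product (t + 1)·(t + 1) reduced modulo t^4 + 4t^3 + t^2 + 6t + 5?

1

Multiply in GF(7)[t]: (t + 1)·(t + 1) = t^2 + 2t + 1.
Reduced: t^2 + 2t + 1.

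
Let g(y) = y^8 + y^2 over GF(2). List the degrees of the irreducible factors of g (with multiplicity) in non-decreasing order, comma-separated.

1, 1, 1, 1, 2, 2

Roots in GF(2): g(0) = 0 → root; g(1) = 0 → root.
Linear factors from roots: (y), (y + 1).
Complete factorization: g(y) = (y)^2·(y + 1)^2·(y^2 + y + 1)^2.
Factor degrees with multiplicity: 1 + 1 + 1 + 1 + 2 + 2 = 8.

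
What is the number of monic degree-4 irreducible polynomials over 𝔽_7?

The number of monic irreducibles of degree 4 over GF(7) is (1/4)·Σ_{d∣4} μ(4/d) 7^d.
Divisors of 4: 1, 2, 4; μ(4/d) for each: 0, -1, 1.
Σ = − 7^2 + 7^4 = 2352.
N = 2352/4 = 588.

588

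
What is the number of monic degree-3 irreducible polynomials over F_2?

Gauss's count: N_{2}(3) = (1/3) Σ_{d|3} μ(3/d)·2^d.
Divisors of 3: 1, 3; μ(3/d) for each: -1, 1.
Σ = − 2^1 + 2^3 = 6.
N = 6/3 = 2.

2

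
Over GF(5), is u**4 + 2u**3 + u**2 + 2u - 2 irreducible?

Yes

Write m(u) = u**4 + 2u**3 + u**2 + 2u - 2.
Check for roots in GF(5): m(0) = 3; m(1) = 4; m(2) = 3; m(3) = 3; m(4) = 1.
No roots, so no linear factors.
Degree-2 irreducible divisors: test the 10 monic irreducibles of degree 2 over GF(5).
None of them divide m (all give nonzero remainder).
No irreducible factor of degree ≤ 2 exists, so m is irreducible over GF(5).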